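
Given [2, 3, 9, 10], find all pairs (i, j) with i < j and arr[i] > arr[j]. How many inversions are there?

Finding inversions in [2, 3, 9, 10]:


Total inversions: 0

The array has 0 inversions. It is already sorted.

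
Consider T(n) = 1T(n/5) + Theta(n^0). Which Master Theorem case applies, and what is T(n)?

Master Theorem for T(n) = 1T(n/5) + O(n^0):

a = 1, b = 5, c = 0
log_b(a) = log_5(1) = 0.0000

Case 2: c = 0 = log_5(1) = 0.0000
T(n) = O(n^0 log n) = O(log n)

For T(n) = 1T(n/5) + O(n^0): log_5(1) = 0.0000. This is Case 2 of the Master Theorem (c = log_b(a), equal work at all levels), giving O(log n).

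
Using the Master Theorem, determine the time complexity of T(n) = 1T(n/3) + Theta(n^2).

Master Theorem for T(n) = 1T(n/3) + O(n^2):

a = 1, b = 3, c = 2
log_b(a) = log_3(1) = 0.0000

Case 3: c = 2 > log_3(1) = 0.0000
T(n) = O(n^2) = O(n^2)

For T(n) = 1T(n/3) + O(n^2): log_3(1) = 0.0000. This is Case 3 of the Master Theorem (c > log_b(a), work dominated by root), giving O(n^2).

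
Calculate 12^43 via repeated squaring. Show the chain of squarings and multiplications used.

Computing 12^43 by squaring (build up from 12^1; each line after the first costs one multiplication):

12^1 = 12
12^2 = (12^1)^2 = 12^2 = 144
12^4 = (12^2)^2 = 144^2 = 20736
12^5 = 12 * 12^4 = 12 * 20736 = 248832
12^10 = (12^5)^2 = 248832^2 = 61917364224
12^20 = (12^10)^2 = 61917364224^2 = 3833759992447475122176
12^21 = 12 * 12^20 = 12 * 3833759992447475122176 = 46005119909369701466112
12^42 = (12^21)^2 = 46005119909369701466112^2 = 2116471057875484488839167999221661362284396544
12^43 = 12 * 12^42 = 12 * 2116471057875484488839167999221661362284396544 = 25397652694505813866070015990659936347412758528

Result: 25397652694505813866070015990659936347412758528
Multiplications needed: 8 (8 lines after 12^1)

12^43 = 25397652694505813866070015990659936347412758528. Using exponentiation by squaring, this requires 8 multiplications. The key idea: if the exponent is even, square the half-power; if odd, multiply by the base once.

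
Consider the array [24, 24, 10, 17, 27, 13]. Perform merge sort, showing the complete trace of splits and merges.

Merge sort trace:

Split: [24, 24, 10, 17, 27, 13] -> [24, 24, 10] and [17, 27, 13]
  Split: [24, 24, 10] -> [24] and [24, 10]
    Split: [24, 10] -> [24] and [10]
    Merge: [24] + [10] -> [10, 24]
  Merge: [24] + [10, 24] -> [10, 24, 24]
  Split: [17, 27, 13] -> [17] and [27, 13]
    Split: [27, 13] -> [27] and [13]
    Merge: [27] + [13] -> [13, 27]
  Merge: [17] + [13, 27] -> [13, 17, 27]
Merge: [10, 24, 24] + [13, 17, 27] -> [10, 13, 17, 24, 24, 27]

Final sorted array: [10, 13, 17, 24, 24, 27]

The merge sort proceeds by recursively splitting the array and merging sorted halves.
After all merges, the sorted array is [10, 13, 17, 24, 24, 27].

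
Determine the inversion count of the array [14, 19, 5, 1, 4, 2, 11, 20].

Finding inversions in [14, 19, 5, 1, 4, 2, 11, 20]:

(0, 2): arr[0]=14 > arr[2]=5
(0, 3): arr[0]=14 > arr[3]=1
(0, 4): arr[0]=14 > arr[4]=4
(0, 5): arr[0]=14 > arr[5]=2
(0, 6): arr[0]=14 > arr[6]=11
(1, 2): arr[1]=19 > arr[2]=5
(1, 3): arr[1]=19 > arr[3]=1
(1, 4): arr[1]=19 > arr[4]=4
(1, 5): arr[1]=19 > arr[5]=2
(1, 6): arr[1]=19 > arr[6]=11
(2, 3): arr[2]=5 > arr[3]=1
(2, 4): arr[2]=5 > arr[4]=4
(2, 5): arr[2]=5 > arr[5]=2
(4, 5): arr[4]=4 > arr[5]=2

Total inversions: 14

The array has 14 inversion(s): (0,2), (0,3), (0,4), (0,5), (0,6), (1,2), (1,3), (1,4), (1,5), (1,6), (2,3), (2,4), (2,5), (4,5). Each pair (i,j) satisfies i < j and arr[i] > arr[j].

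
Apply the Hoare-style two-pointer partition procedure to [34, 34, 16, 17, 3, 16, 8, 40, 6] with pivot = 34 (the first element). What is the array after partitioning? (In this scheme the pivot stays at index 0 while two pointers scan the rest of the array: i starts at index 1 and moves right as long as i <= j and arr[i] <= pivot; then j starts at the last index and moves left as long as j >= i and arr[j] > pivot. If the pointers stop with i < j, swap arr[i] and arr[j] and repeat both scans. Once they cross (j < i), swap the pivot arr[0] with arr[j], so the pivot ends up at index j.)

Hoare-style two-pointer partition with pivot = 34:

Initial array: [34, 34, 16, 17, 3, 16, 8, 40, 6]

Pointers start at i = 1, j = 8.
i stops at index 7 (arr[7]=40 > 34), j stops at index 8 (arr[8]=6 <= 34): swap arr[7] and arr[8], array becomes [34, 34, 16, 17, 3, 16, 8, 6, 40]
i ends at 8, j ends at 7: the pointers have crossed (j < i), so scanning stops.

Swap pivot arr[0] with arr[7] to place pivot at position 7: [6, 34, 16, 17, 3, 16, 8, 34, 40]
Pivot position: 7

After partitioning with pivot 34, the array becomes [6, 34, 16, 17, 3, 16, 8, 34, 40]. The pivot is placed at index 7. All elements to the left of the pivot are <= 34, and all elements to the right are > 34.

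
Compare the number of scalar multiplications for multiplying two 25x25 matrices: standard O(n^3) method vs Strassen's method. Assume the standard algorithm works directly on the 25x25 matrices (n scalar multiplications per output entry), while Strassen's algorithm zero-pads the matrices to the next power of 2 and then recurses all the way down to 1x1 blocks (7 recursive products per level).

Matrix multiplication for 25x25 matrices:

Strassen's algorithm requires power-of-2 dimensions. Pad 25x25 to 32x32 (next power of 2).

Standard algorithm: 25^3 = 15625 multiplications
Strassen's algorithm: 7^(log2(32)) = 7^5 = 16807 multiplications
Difference: 15625 - 16807 = -1182 (Strassen uses MORE here due to padding overhead — for small or just-over-power-of-2 n, padding can outweigh the per-level savings)

Standard: 15625 multiplications (25^3). Strassen: 16807 multiplications (7^5, after padding to 32x32). Strassen reduces 8 recursive multiplications to 7 at each level.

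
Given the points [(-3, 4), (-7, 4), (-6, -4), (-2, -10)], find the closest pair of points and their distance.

Computing all pairwise distances among 4 points:

d((-3, 4), (-7, 4)) = 4.0 <-- minimum
d((-3, 4), (-6, -4)) = 8.544
d((-3, 4), (-2, -10)) = 14.0357
d((-7, 4), (-6, -4)) = 8.0623
d((-7, 4), (-2, -10)) = 14.8661
d((-6, -4), (-2, -10)) = 7.2111

Closest pair: (-3, 4) and (-7, 4) with distance 4.0

The closest pair is (-3, 4) and (-7, 4) with Euclidean distance 4.0. For 4 points, brute-force pairwise comparison is shown above. For large n, the divide-and-conquer algorithm (sort by x, recurse on halves, check the dividing strip) achieves O(n log n).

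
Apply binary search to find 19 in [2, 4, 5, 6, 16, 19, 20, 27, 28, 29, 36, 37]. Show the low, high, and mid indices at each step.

Binary search for 19 in [2, 4, 5, 6, 16, 19, 20, 27, 28, 29, 36, 37]:

lo=0, hi=11, mid=5, arr[mid]=19 -> Found target at index 5!

Binary search finds 19 at index 5 after 1 comparisons. The search repeatedly halves the search space by comparing with the middle element.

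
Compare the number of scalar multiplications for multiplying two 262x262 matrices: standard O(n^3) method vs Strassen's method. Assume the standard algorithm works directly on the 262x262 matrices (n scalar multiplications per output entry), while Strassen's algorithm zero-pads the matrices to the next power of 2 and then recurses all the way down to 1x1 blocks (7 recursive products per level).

Matrix multiplication for 262x262 matrices:

Strassen's algorithm requires power-of-2 dimensions. Pad 262x262 to 512x512 (next power of 2).

Standard algorithm: 262^3 = 17984728 multiplications
Strassen's algorithm: 7^(log2(512)) = 7^9 = 40353607 multiplications
Difference: 17984728 - 40353607 = -22368879 (Strassen uses MORE here due to padding overhead — for small or just-over-power-of-2 n, padding can outweigh the per-level savings)

Standard: 17984728 multiplications (262^3). Strassen: 40353607 multiplications (7^9, after padding to 512x512). Strassen reduces 8 recursive multiplications to 7 at each level.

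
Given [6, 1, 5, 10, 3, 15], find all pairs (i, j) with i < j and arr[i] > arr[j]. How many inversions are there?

Finding inversions in [6, 1, 5, 10, 3, 15]:

(0, 1): arr[0]=6 > arr[1]=1
(0, 2): arr[0]=6 > arr[2]=5
(0, 4): arr[0]=6 > arr[4]=3
(2, 4): arr[2]=5 > arr[4]=3
(3, 4): arr[3]=10 > arr[4]=3

Total inversions: 5

The array has 5 inversion(s): (0,1), (0,2), (0,4), (2,4), (3,4). Each pair (i,j) satisfies i < j and arr[i] > arr[j].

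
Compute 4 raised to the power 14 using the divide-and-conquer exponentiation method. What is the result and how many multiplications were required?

Computing 4^14 by squaring (build up from 4^1; each line after the first costs one multiplication):

4^1 = 4
4^2 = (4^1)^2 = 4^2 = 16
4^3 = 4 * 4^2 = 4 * 16 = 64
4^6 = (4^3)^2 = 64^2 = 4096
4^7 = 4 * 4^6 = 4 * 4096 = 16384
4^14 = (4^7)^2 = 16384^2 = 268435456

Result: 268435456
Multiplications needed: 5 (5 lines after 4^1)

4^14 = 268435456. Using exponentiation by squaring, this requires 5 multiplications. The key idea: if the exponent is even, square the half-power; if odd, multiply by the base once.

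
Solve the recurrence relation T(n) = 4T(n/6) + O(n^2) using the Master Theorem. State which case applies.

Master Theorem for T(n) = 4T(n/6) + O(n^2):

a = 4, b = 6, c = 2
log_b(a) = log_6(4) = 0.7737

Case 3: c = 2 > log_6(4) = 0.7737
T(n) = O(n^2) = O(n^2)

For T(n) = 4T(n/6) + O(n^2): log_6(4) = 0.7737. This is Case 3 of the Master Theorem (c > log_b(a), work dominated by root), giving O(n^2).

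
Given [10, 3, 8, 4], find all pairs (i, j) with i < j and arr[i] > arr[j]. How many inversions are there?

Finding inversions in [10, 3, 8, 4]:

(0, 1): arr[0]=10 > arr[1]=3
(0, 2): arr[0]=10 > arr[2]=8
(0, 3): arr[0]=10 > arr[3]=4
(2, 3): arr[2]=8 > arr[3]=4

Total inversions: 4

The array has 4 inversion(s): (0,1), (0,2), (0,3), (2,3). Each pair (i,j) satisfies i < j and arr[i] > arr[j].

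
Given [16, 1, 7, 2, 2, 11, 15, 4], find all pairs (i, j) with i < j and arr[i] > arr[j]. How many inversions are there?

Finding inversions in [16, 1, 7, 2, 2, 11, 15, 4]:

(0, 1): arr[0]=16 > arr[1]=1
(0, 2): arr[0]=16 > arr[2]=7
(0, 3): arr[0]=16 > arr[3]=2
(0, 4): arr[0]=16 > arr[4]=2
(0, 5): arr[0]=16 > arr[5]=11
(0, 6): arr[0]=16 > arr[6]=15
(0, 7): arr[0]=16 > arr[7]=4
(2, 3): arr[2]=7 > arr[3]=2
(2, 4): arr[2]=7 > arr[4]=2
(2, 7): arr[2]=7 > arr[7]=4
(5, 7): arr[5]=11 > arr[7]=4
(6, 7): arr[6]=15 > arr[7]=4

Total inversions: 12

The array has 12 inversion(s): (0,1), (0,2), (0,3), (0,4), (0,5), (0,6), (0,7), (2,3), (2,4), (2,7), (5,7), (6,7). Each pair (i,j) satisfies i < j and arr[i] > arr[j].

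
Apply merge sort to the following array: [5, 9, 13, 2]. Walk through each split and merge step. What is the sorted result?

Merge sort trace:

Split: [5, 9, 13, 2] -> [5, 9] and [13, 2]
  Split: [5, 9] -> [5] and [9]
  Merge: [5] + [9] -> [5, 9]
  Split: [13, 2] -> [13] and [2]
  Merge: [13] + [2] -> [2, 13]
Merge: [5, 9] + [2, 13] -> [2, 5, 9, 13]

Final sorted array: [2, 5, 9, 13]

The merge sort proceeds by recursively splitting the array and merging sorted halves.
After all merges, the sorted array is [2, 5, 9, 13].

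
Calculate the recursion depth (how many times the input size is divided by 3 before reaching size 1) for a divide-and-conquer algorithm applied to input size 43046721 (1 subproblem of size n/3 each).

For divide and conquer with division factor 3:

Problem sizes at each level:
Level 0: 43046721
Level 1: 14348907
Level 2: 4782969
Level 3: 1594323
Level 4: 531441
Level 5: 177147
Level 6: 59049
Level 7: 19683
Level 8: 6561
Level 9: 2187
Level 10: 729
Level 11: 243
Level 12: 81
Level 13: 27
Level 14: 9
Level 15: 3
Level 16: 1

The root is level 0 and the size-1 base case is level 16 (the tree spans levels 0 through 16, i.e. 17 levels counting the root), so the depth is the number of divisions: log_3(43046721) = 16

The recursion tree depth is log_3(43046721) = 16. At each level, the problem size is divided by 3, so it takes 16 divisions to reduce to a base case of size 1. The algorithm makes 1 recursive call at each level.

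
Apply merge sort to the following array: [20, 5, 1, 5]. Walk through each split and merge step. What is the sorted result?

Merge sort trace:

Split: [20, 5, 1, 5] -> [20, 5] and [1, 5]
  Split: [20, 5] -> [20] and [5]
  Merge: [20] + [5] -> [5, 20]
  Split: [1, 5] -> [1] and [5]
  Merge: [1] + [5] -> [1, 5]
Merge: [5, 20] + [1, 5] -> [1, 5, 5, 20]

Final sorted array: [1, 5, 5, 20]

The merge sort proceeds by recursively splitting the array and merging sorted halves.
After all merges, the sorted array is [1, 5, 5, 20].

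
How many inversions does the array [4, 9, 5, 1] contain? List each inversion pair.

Finding inversions in [4, 9, 5, 1]:

(0, 3): arr[0]=4 > arr[3]=1
(1, 2): arr[1]=9 > arr[2]=5
(1, 3): arr[1]=9 > arr[3]=1
(2, 3): arr[2]=5 > arr[3]=1

Total inversions: 4

The array has 4 inversion(s): (0,3), (1,2), (1,3), (2,3). Each pair (i,j) satisfies i < j and arr[i] > arr[j].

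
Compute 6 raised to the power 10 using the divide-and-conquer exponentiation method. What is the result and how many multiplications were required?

Computing 6^10 by squaring (build up from 6^1; each line after the first costs one multiplication):

6^1 = 6
6^2 = (6^1)^2 = 6^2 = 36
6^4 = (6^2)^2 = 36^2 = 1296
6^5 = 6 * 6^4 = 6 * 1296 = 7776
6^10 = (6^5)^2 = 7776^2 = 60466176

Result: 60466176
Multiplications needed: 4 (4 lines after 6^1)

6^10 = 60466176. Using exponentiation by squaring, this requires 4 multiplications. The key idea: if the exponent is even, square the half-power; if odd, multiply by the base once.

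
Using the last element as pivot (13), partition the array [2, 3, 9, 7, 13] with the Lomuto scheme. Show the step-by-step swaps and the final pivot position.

Lomuto partition with pivot = 13:

Initial array: [2, 3, 9, 7, 13]

arr[0]=2 <= 13: swap with position 0, array becomes [2, 3, 9, 7, 13]
arr[1]=3 <= 13: swap with position 1, array becomes [2, 3, 9, 7, 13]
arr[2]=9 <= 13: swap with position 2, array becomes [2, 3, 9, 7, 13]
arr[3]=7 <= 13: swap with position 3, array becomes [2, 3, 9, 7, 13]

Place pivot at position 4: [2, 3, 9, 7, 13]
Pivot position: 4

After partitioning with pivot 13, the array becomes [2, 3, 9, 7, 13]. The pivot is placed at index 4. All elements to the left of the pivot are <= 13, and all elements to the right are > 13.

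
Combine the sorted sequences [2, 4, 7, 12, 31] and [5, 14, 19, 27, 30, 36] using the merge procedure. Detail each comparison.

Merging process:

Compare 2 vs 5: take 2 from left. Merged: [2]
Compare 4 vs 5: take 4 from left. Merged: [2, 4]
Compare 7 vs 5: take 5 from right. Merged: [2, 4, 5]
Compare 7 vs 14: take 7 from left. Merged: [2, 4, 5, 7]
Compare 12 vs 14: take 12 from left. Merged: [2, 4, 5, 7, 12]
Compare 31 vs 14: take 14 from right. Merged: [2, 4, 5, 7, 12, 14]
Compare 31 vs 19: take 19 from right. Merged: [2, 4, 5, 7, 12, 14, 19]
Compare 31 vs 27: take 27 from right. Merged: [2, 4, 5, 7, 12, 14, 19, 27]
Compare 31 vs 30: take 30 from right. Merged: [2, 4, 5, 7, 12, 14, 19, 27, 30]
Compare 31 vs 36: take 31 from left. Merged: [2, 4, 5, 7, 12, 14, 19, 27, 30, 31]
Append remaining from right: [36]. Merged: [2, 4, 5, 7, 12, 14, 19, 27, 30, 31, 36]

Final merged array: [2, 4, 5, 7, 12, 14, 19, 27, 30, 31, 36]
Total comparisons: 10

The merged array is [2, 4, 5, 7, 12, 14, 19, 27, 30, 31, 36], requiring 10 comparisons. The merge step runs in O(n) time where n is the total number of elements.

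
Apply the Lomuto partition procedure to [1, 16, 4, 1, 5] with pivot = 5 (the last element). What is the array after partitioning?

Lomuto partition with pivot = 5:

Initial array: [1, 16, 4, 1, 5]

arr[0]=1 <= 5: swap with position 0, array becomes [1, 16, 4, 1, 5]
arr[1]=16 > 5: no swap
arr[2]=4 <= 5: swap with position 1, array becomes [1, 4, 16, 1, 5]
arr[3]=1 <= 5: swap with position 2, array becomes [1, 4, 1, 16, 5]

Place pivot at position 3: [1, 4, 1, 5, 16]
Pivot position: 3

After partitioning with pivot 5, the array becomes [1, 4, 1, 5, 16]. The pivot is placed at index 3. All elements to the left of the pivot are <= 5, and all elements to the right are > 5.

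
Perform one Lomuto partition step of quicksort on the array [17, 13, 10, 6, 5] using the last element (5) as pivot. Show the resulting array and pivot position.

Lomuto partition with pivot = 5:

Initial array: [17, 13, 10, 6, 5]

arr[0]=17 > 5: no swap
arr[1]=13 > 5: no swap
arr[2]=10 > 5: no swap
arr[3]=6 > 5: no swap

Place pivot at position 0: [5, 13, 10, 6, 17]
Pivot position: 0

After partitioning with pivot 5, the array becomes [5, 13, 10, 6, 17]. The pivot is placed at index 0. All elements to the left of the pivot are <= 5, and all elements to the right are > 5.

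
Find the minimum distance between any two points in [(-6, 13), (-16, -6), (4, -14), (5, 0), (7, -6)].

Computing all pairwise distances among 5 points:

d((-6, 13), (-16, -6)) = 21.4709
d((-6, 13), (4, -14)) = 28.7924
d((-6, 13), (5, 0)) = 17.0294
d((-6, 13), (7, -6)) = 23.0217
d((-16, -6), (4, -14)) = 21.5407
d((-16, -6), (5, 0)) = 21.8403
d((-16, -6), (7, -6)) = 23.0
d((4, -14), (5, 0)) = 14.0357
d((4, -14), (7, -6)) = 8.544
d((5, 0), (7, -6)) = 6.3246 <-- minimum

Closest pair: (5, 0) and (7, -6) with distance 6.3246

The closest pair is (5, 0) and (7, -6) with Euclidean distance 6.3246. For 5 points, brute-force pairwise comparison is shown above. For large n, the divide-and-conquer algorithm (sort by x, recurse on halves, check the dividing strip) achieves O(n log n).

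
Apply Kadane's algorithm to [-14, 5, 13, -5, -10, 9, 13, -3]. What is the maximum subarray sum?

Using Kadane's algorithm on [-14, 5, 13, -5, -10, 9, 13, -3]:

Scanning through the array:
Position 1 (value 5): max_ending_here = 5, max_so_far = 5
Position 2 (value 13): max_ending_here = 18, max_so_far = 18
Position 3 (value -5): max_ending_here = 13, max_so_far = 18
Position 4 (value -10): max_ending_here = 3, max_so_far = 18
Position 5 (value 9): max_ending_here = 12, max_so_far = 18
Position 6 (value 13): max_ending_here = 25, max_so_far = 25
Position 7 (value -3): max_ending_here = 22, max_so_far = 25

Maximum subarray: [5, 13, -5, -10, 9, 13]
Maximum sum: 25

The maximum subarray is [5, 13, -5, -10, 9, 13] with sum 25. This subarray runs from index 1 to index 6.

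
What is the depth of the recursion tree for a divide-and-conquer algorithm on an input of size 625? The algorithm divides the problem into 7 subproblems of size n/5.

For divide and conquer with division factor 5:

Problem sizes at each level:
Level 0: 625
Level 1: 125
Level 2: 25
Level 3: 5
Level 4: 1

The root is level 0 and the size-1 base case is level 4 (the tree spans levels 0 through 4, i.e. 5 levels counting the root), so the depth is the number of divisions: log_5(625) = 4

The recursion tree depth is log_5(625) = 4. At each level, the problem size is divided by 5, so it takes 4 divisions to reduce to a base case of size 1. The algorithm makes 7 recursive calls at each level.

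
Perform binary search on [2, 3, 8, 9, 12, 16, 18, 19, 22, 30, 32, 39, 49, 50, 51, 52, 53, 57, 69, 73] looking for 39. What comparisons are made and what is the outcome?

Binary search for 39 in [2, 3, 8, 9, 12, 16, 18, 19, 22, 30, 32, 39, 49, 50, 51, 52, 53, 57, 69, 73]:

lo=0, hi=19, mid=9, arr[mid]=30 -> 30 < 39, search right half
lo=10, hi=19, mid=14, arr[mid]=51 -> 51 > 39, search left half
lo=10, hi=13, mid=11, arr[mid]=39 -> Found target at index 11!

Binary search finds 39 at index 11 after 3 comparisons. The search repeatedly halves the search space by comparing with the middle element.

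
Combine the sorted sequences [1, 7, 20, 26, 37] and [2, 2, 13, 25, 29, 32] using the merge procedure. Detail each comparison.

Merging process:

Compare 1 vs 2: take 1 from left. Merged: [1]
Compare 7 vs 2: take 2 from right. Merged: [1, 2]
Compare 7 vs 2: take 2 from right. Merged: [1, 2, 2]
Compare 7 vs 13: take 7 from left. Merged: [1, 2, 2, 7]
Compare 20 vs 13: take 13 from right. Merged: [1, 2, 2, 7, 13]
Compare 20 vs 25: take 20 from left. Merged: [1, 2, 2, 7, 13, 20]
Compare 26 vs 25: take 25 from right. Merged: [1, 2, 2, 7, 13, 20, 25]
Compare 26 vs 29: take 26 from left. Merged: [1, 2, 2, 7, 13, 20, 25, 26]
Compare 37 vs 29: take 29 from right. Merged: [1, 2, 2, 7, 13, 20, 25, 26, 29]
Compare 37 vs 32: take 32 from right. Merged: [1, 2, 2, 7, 13, 20, 25, 26, 29, 32]
Append remaining from left: [37]. Merged: [1, 2, 2, 7, 13, 20, 25, 26, 29, 32, 37]

Final merged array: [1, 2, 2, 7, 13, 20, 25, 26, 29, 32, 37]
Total comparisons: 10

The merged array is [1, 2, 2, 7, 13, 20, 25, 26, 29, 32, 37], requiring 10 comparisons. The merge step runs in O(n) time where n is the total number of elements.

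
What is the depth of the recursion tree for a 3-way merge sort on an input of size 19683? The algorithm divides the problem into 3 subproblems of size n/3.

For divide and conquer with division factor 3:

Problem sizes at each level:
Level 0: 19683
Level 1: 6561
Level 2: 2187
Level 3: 729
Level 4: 243
Level 5: 81
Level 6: 27
Level 7: 9
Level 8: 3
Level 9: 1

The root is level 0 and the size-1 base case is level 9 (the tree spans levels 0 through 9, i.e. 10 levels counting the root), so the depth is the number of divisions: log_3(19683) = 9

The recursion tree depth is log_3(19683) = 9. At each level, the problem size is divided by 3, so it takes 9 divisions to reduce to a base case of size 1. The algorithm makes 3 recursive calls at each level.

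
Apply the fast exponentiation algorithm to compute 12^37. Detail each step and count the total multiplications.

Computing 12^37 by squaring (build up from 12^1; each line after the first costs one multiplication):

12^1 = 12
12^2 = (12^1)^2 = 12^2 = 144
12^4 = (12^2)^2 = 144^2 = 20736
12^8 = (12^4)^2 = 20736^2 = 429981696
12^9 = 12 * 12^8 = 12 * 429981696 = 5159780352
12^18 = (12^9)^2 = 5159780352^2 = 26623333280885243904
12^36 = (12^18)^2 = 26623333280885243904^2 = 708801874985091845381344307009569161216
12^37 = 12 * 12^36 = 12 * 708801874985091845381344307009569161216 = 8505622499821102144576131684114829934592

Result: 8505622499821102144576131684114829934592
Multiplications needed: 7 (7 lines after 12^1)

12^37 = 8505622499821102144576131684114829934592. Using exponentiation by squaring, this requires 7 multiplications. The key idea: if the exponent is even, square the half-power; if odd, multiply by the base once.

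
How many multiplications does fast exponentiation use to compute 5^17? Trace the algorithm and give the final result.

Computing 5^17 by squaring (build up from 5^1; each line after the first costs one multiplication):

5^1 = 5
5^2 = (5^1)^2 = 5^2 = 25
5^4 = (5^2)^2 = 25^2 = 625
5^8 = (5^4)^2 = 625^2 = 390625
5^16 = (5^8)^2 = 390625^2 = 152587890625
5^17 = 5 * 5^16 = 5 * 152587890625 = 762939453125

Result: 762939453125
Multiplications needed: 5 (5 lines after 5^1)

5^17 = 762939453125. Using exponentiation by squaring, this requires 5 multiplications. The key idea: if the exponent is even, square the half-power; if odd, multiply by the base once.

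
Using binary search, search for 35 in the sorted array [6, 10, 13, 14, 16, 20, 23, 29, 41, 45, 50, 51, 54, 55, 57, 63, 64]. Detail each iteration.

Binary search for 35 in [6, 10, 13, 14, 16, 20, 23, 29, 41, 45, 50, 51, 54, 55, 57, 63, 64]:

lo=0, hi=16, mid=8, arr[mid]=41 -> 41 > 35, search left half
lo=0, hi=7, mid=3, arr[mid]=14 -> 14 < 35, search right half
lo=4, hi=7, mid=5, arr[mid]=20 -> 20 < 35, search right half
lo=6, hi=7, mid=6, arr[mid]=23 -> 23 < 35, search right half
lo=7, hi=7, mid=7, arr[mid]=29 -> 29 < 35, search right half
lo=8 > hi=7, target 35 not found

Binary search determines that 35 is not in the array after 5 comparisons. The search space was exhausted without finding the target.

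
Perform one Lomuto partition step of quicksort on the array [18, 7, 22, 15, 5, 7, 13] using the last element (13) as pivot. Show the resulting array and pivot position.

Lomuto partition with pivot = 13:

Initial array: [18, 7, 22, 15, 5, 7, 13]

arr[0]=18 > 13: no swap
arr[1]=7 <= 13: swap with position 0, array becomes [7, 18, 22, 15, 5, 7, 13]
arr[2]=22 > 13: no swap
arr[3]=15 > 13: no swap
arr[4]=5 <= 13: swap with position 1, array becomes [7, 5, 22, 15, 18, 7, 13]
arr[5]=7 <= 13: swap with position 2, array becomes [7, 5, 7, 15, 18, 22, 13]

Place pivot at position 3: [7, 5, 7, 13, 18, 22, 15]
Pivot position: 3

After partitioning with pivot 13, the array becomes [7, 5, 7, 13, 18, 22, 15]. The pivot is placed at index 3. All elements to the left of the pivot are <= 13, and all elements to the right are > 13.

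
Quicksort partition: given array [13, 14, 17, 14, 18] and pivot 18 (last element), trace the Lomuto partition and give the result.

Lomuto partition with pivot = 18:

Initial array: [13, 14, 17, 14, 18]

arr[0]=13 <= 18: swap with position 0, array becomes [13, 14, 17, 14, 18]
arr[1]=14 <= 18: swap with position 1, array becomes [13, 14, 17, 14, 18]
arr[2]=17 <= 18: swap with position 2, array becomes [13, 14, 17, 14, 18]
arr[3]=14 <= 18: swap with position 3, array becomes [13, 14, 17, 14, 18]

Place pivot at position 4: [13, 14, 17, 14, 18]
Pivot position: 4

After partitioning with pivot 18, the array becomes [13, 14, 17, 14, 18]. The pivot is placed at index 4. All elements to the left of the pivot are <= 18, and all elements to the right are > 18.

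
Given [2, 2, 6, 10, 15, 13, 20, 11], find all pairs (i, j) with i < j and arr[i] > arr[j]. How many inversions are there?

Finding inversions in [2, 2, 6, 10, 15, 13, 20, 11]:

(4, 5): arr[4]=15 > arr[5]=13
(4, 7): arr[4]=15 > arr[7]=11
(5, 7): arr[5]=13 > arr[7]=11
(6, 7): arr[6]=20 > arr[7]=11

Total inversions: 4

The array has 4 inversion(s): (4,5), (4,7), (5,7), (6,7). Each pair (i,j) satisfies i < j and arr[i] > arr[j].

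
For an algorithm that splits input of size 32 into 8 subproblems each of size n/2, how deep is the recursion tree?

For divide and conquer with division factor 2:

Problem sizes at each level:
Level 0: 32
Level 1: 16
Level 2: 8
Level 3: 4
Level 4: 2
Level 5: 1

The root is level 0 and the size-1 base case is level 5 (the tree spans levels 0 through 5, i.e. 6 levels counting the root), so the depth is the number of divisions: log_2(32) = 5

The recursion tree depth is log_2(32) = 5. At each level, the problem size is divided by 2, so it takes 5 divisions to reduce to a base case of size 1. The algorithm makes 8 recursive calls at each level.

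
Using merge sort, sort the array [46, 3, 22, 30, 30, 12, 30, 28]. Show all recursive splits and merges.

Merge sort trace:

Split: [46, 3, 22, 30, 30, 12, 30, 28] -> [46, 3, 22, 30] and [30, 12, 30, 28]
  Split: [46, 3, 22, 30] -> [46, 3] and [22, 30]
    Split: [46, 3] -> [46] and [3]
    Merge: [46] + [3] -> [3, 46]
    Split: [22, 30] -> [22] and [30]
    Merge: [22] + [30] -> [22, 30]
  Merge: [3, 46] + [22, 30] -> [3, 22, 30, 46]
  Split: [30, 12, 30, 28] -> [30, 12] and [30, 28]
    Split: [30, 12] -> [30] and [12]
    Merge: [30] + [12] -> [12, 30]
    Split: [30, 28] -> [30] and [28]
    Merge: [30] + [28] -> [28, 30]
  Merge: [12, 30] + [28, 30] -> [12, 28, 30, 30]
Merge: [3, 22, 30, 46] + [12, 28, 30, 30] -> [3, 12, 22, 28, 30, 30, 30, 46]

Final sorted array: [3, 12, 22, 28, 30, 30, 30, 46]

The merge sort proceeds by recursively splitting the array and merging sorted halves.
After all merges, the sorted array is [3, 12, 22, 28, 30, 30, 30, 46].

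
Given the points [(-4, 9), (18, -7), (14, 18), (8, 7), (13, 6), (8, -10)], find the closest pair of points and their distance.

Computing all pairwise distances among 6 points:

d((-4, 9), (18, -7)) = 27.2029
d((-4, 9), (14, 18)) = 20.1246
d((-4, 9), (8, 7)) = 12.1655
d((-4, 9), (13, 6)) = 17.2627
d((-4, 9), (8, -10)) = 22.4722
d((18, -7), (14, 18)) = 25.318
d((18, -7), (8, 7)) = 17.2047
d((18, -7), (13, 6)) = 13.9284
d((18, -7), (8, -10)) = 10.4403
d((14, 18), (8, 7)) = 12.53
d((14, 18), (13, 6)) = 12.0416
d((14, 18), (8, -10)) = 28.6356
d((8, 7), (13, 6)) = 5.099 <-- minimum
d((8, 7), (8, -10)) = 17.0
d((13, 6), (8, -10)) = 16.7631

Closest pair: (8, 7) and (13, 6) with distance 5.099

The closest pair is (8, 7) and (13, 6) with Euclidean distance 5.099. For 6 points, brute-force pairwise comparison is shown above. For large n, the divide-and-conquer algorithm (sort by x, recurse on halves, check the dividing strip) achieves O(n log n).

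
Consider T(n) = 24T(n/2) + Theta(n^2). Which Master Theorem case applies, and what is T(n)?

Master Theorem for T(n) = 24T(n/2) + O(n^2):

a = 24, b = 2, c = 2
log_b(a) = log_2(24) = 4.5850

Case 1: c = 2 < log_2(24) = 4.5850
T(n) = O(n^(log_2 24))

For T(n) = 24T(n/2) + O(n^2): log_2(24) = 4.5850. This is Case 1 of the Master Theorem (c < log_b(a), work dominated by leaves), giving O(n^(log_2 24)).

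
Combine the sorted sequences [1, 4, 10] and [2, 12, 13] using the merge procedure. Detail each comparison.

Merging process:

Compare 1 vs 2: take 1 from left. Merged: [1]
Compare 4 vs 2: take 2 from right. Merged: [1, 2]
Compare 4 vs 12: take 4 from left. Merged: [1, 2, 4]
Compare 10 vs 12: take 10 from left. Merged: [1, 2, 4, 10]
Append remaining from right: [12, 13]. Merged: [1, 2, 4, 10, 12, 13]

Final merged array: [1, 2, 4, 10, 12, 13]
Total comparisons: 4

The merged array is [1, 2, 4, 10, 12, 13], requiring 4 comparisons. The merge step runs in O(n) time where n is the total number of elements.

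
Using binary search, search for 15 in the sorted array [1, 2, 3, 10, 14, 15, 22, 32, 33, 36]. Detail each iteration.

Binary search for 15 in [1, 2, 3, 10, 14, 15, 22, 32, 33, 36]:

lo=0, hi=9, mid=4, arr[mid]=14 -> 14 < 15, search right half
lo=5, hi=9, mid=7, arr[mid]=32 -> 32 > 15, search left half
lo=5, hi=6, mid=5, arr[mid]=15 -> Found target at index 5!

Binary search finds 15 at index 5 after 3 comparisons. The search repeatedly halves the search space by comparing with the middle element.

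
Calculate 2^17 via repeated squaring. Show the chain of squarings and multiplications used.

Computing 2^17 by squaring (build up from 2^1; each line after the first costs one multiplication):

2^1 = 2
2^2 = (2^1)^2 = 2^2 = 4
2^4 = (2^2)^2 = 4^2 = 16
2^8 = (2^4)^2 = 16^2 = 256
2^16 = (2^8)^2 = 256^2 = 65536
2^17 = 2 * 2^16 = 2 * 65536 = 131072

Result: 131072
Multiplications needed: 5 (5 lines after 2^1)

2^17 = 131072. Using exponentiation by squaring, this requires 5 multiplications. The key idea: if the exponent is even, square the half-power; if odd, multiply by the base once.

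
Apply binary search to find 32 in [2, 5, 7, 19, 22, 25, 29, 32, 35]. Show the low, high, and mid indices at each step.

Binary search for 32 in [2, 5, 7, 19, 22, 25, 29, 32, 35]:

lo=0, hi=8, mid=4, arr[mid]=22 -> 22 < 32, search right half
lo=5, hi=8, mid=6, arr[mid]=29 -> 29 < 32, search right half
lo=7, hi=8, mid=7, arr[mid]=32 -> Found target at index 7!

Binary search finds 32 at index 7 after 3 comparisons. The search repeatedly halves the search space by comparing with the middle element.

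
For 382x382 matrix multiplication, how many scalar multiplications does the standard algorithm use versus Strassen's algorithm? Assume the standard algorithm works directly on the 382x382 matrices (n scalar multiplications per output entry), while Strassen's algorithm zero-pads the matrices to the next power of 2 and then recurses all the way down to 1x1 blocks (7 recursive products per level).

Matrix multiplication for 382x382 matrices:

Strassen's algorithm requires power-of-2 dimensions. Pad 382x382 to 512x512 (next power of 2).

Standard algorithm: 382^3 = 55742968 multiplications
Strassen's algorithm: 7^(log2(512)) = 7^9 = 40353607 multiplications
Savings: 55742968 - 40353607 = 15389361 multiplications

Standard: 55742968 multiplications (382^3). Strassen: 40353607 multiplications (7^9, after padding to 512x512). Strassen reduces 8 recursive multiplications to 7 at each level.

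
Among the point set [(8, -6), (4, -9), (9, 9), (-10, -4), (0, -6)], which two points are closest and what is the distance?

Computing all pairwise distances among 5 points:

d((8, -6), (4, -9)) = 5.0 <-- minimum
d((8, -6), (9, 9)) = 15.0333
d((8, -6), (-10, -4)) = 18.1108
d((8, -6), (0, -6)) = 8.0
d((4, -9), (9, 9)) = 18.6815
d((4, -9), (-10, -4)) = 14.8661
d((4, -9), (0, -6)) = 5.0 <-- minimum
d((9, 9), (-10, -4)) = 23.0217
d((9, 9), (0, -6)) = 17.4929
d((-10, -4), (0, -6)) = 10.198

Minimum distance: 5.0 (tie among 2 pairs: (8, -6) and (4, -9); (4, -9) and (0, -6))

The minimum Euclidean distance is 5.0. There is a tie: 2 pairs achieve this minimum — (8, -6) and (4, -9); (4, -9) and (0, -6). Any of these is a valid closest pair. For 5 points, brute-force pairwise comparison is shown above. For large n, the divide-and-conquer algorithm (sort by x, recurse on halves, check the dividing strip) achieves O(n log n).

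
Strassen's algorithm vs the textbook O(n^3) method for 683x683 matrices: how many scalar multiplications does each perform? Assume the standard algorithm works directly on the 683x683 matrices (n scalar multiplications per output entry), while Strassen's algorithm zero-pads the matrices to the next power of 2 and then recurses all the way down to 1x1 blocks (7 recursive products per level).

Matrix multiplication for 683x683 matrices:

Strassen's algorithm requires power-of-2 dimensions. Pad 683x683 to 1024x1024 (next power of 2).

Standard algorithm: 683^3 = 318611987 multiplications
Strassen's algorithm: 7^(log2(1024)) = 7^10 = 282475249 multiplications
Savings: 318611987 - 282475249 = 36136738 multiplications

Standard: 318611987 multiplications (683^3). Strassen: 282475249 multiplications (7^10, after padding to 1024x1024). Strassen reduces 8 recursive multiplications to 7 at each level.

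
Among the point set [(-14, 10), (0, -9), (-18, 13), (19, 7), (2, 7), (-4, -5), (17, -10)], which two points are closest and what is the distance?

Computing all pairwise distances among 7 points:

d((-14, 10), (0, -9)) = 23.6008
d((-14, 10), (-18, 13)) = 5.0 <-- minimum
d((-14, 10), (19, 7)) = 33.1361
d((-14, 10), (2, 7)) = 16.2788
d((-14, 10), (-4, -5)) = 18.0278
d((-14, 10), (17, -10)) = 36.8917
d((0, -9), (-18, 13)) = 28.4253
d((0, -9), (19, 7)) = 24.8395
d((0, -9), (2, 7)) = 16.1245
d((0, -9), (-4, -5)) = 5.6569
d((0, -9), (17, -10)) = 17.0294
d((-18, 13), (19, 7)) = 37.4833
d((-18, 13), (2, 7)) = 20.8806
d((-18, 13), (-4, -5)) = 22.8035
d((-18, 13), (17, -10)) = 41.8808
d((19, 7), (2, 7)) = 17.0
d((19, 7), (-4, -5)) = 25.9422
d((19, 7), (17, -10)) = 17.1172
d((2, 7), (-4, -5)) = 13.4164
d((2, 7), (17, -10)) = 22.6716
d((-4, -5), (17, -10)) = 21.587

Closest pair: (-14, 10) and (-18, 13) with distance 5.0

The closest pair is (-14, 10) and (-18, 13) with Euclidean distance 5.0. For 7 points, brute-force pairwise comparison is shown above. For large n, the divide-and-conquer algorithm (sort by x, recurse on halves, check the dividing strip) achieves O(n log n).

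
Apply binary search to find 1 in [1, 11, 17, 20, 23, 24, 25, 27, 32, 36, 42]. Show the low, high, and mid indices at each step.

Binary search for 1 in [1, 11, 17, 20, 23, 24, 25, 27, 32, 36, 42]:

lo=0, hi=10, mid=5, arr[mid]=24 -> 24 > 1, search left half
lo=0, hi=4, mid=2, arr[mid]=17 -> 17 > 1, search left half
lo=0, hi=1, mid=0, arr[mid]=1 -> Found target at index 0!

Binary search finds 1 at index 0 after 3 comparisons. The search repeatedly halves the search space by comparing with the middle element.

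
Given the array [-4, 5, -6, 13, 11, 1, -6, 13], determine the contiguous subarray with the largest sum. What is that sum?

Using Kadane's algorithm on [-4, 5, -6, 13, 11, 1, -6, 13]:

Scanning through the array:
Position 1 (value 5): max_ending_here = 5, max_so_far = 5
Position 2 (value -6): max_ending_here = -1, max_so_far = 5
Position 3 (value 13): max_ending_here = 13, max_so_far = 13
Position 4 (value 11): max_ending_here = 24, max_so_far = 24
Position 5 (value 1): max_ending_here = 25, max_so_far = 25
Position 6 (value -6): max_ending_here = 19, max_so_far = 25
Position 7 (value 13): max_ending_here = 32, max_so_far = 32

Maximum subarray: [13, 11, 1, -6, 13]
Maximum sum: 32

The maximum subarray is [13, 11, 1, -6, 13] with sum 32. This subarray runs from index 3 to index 7.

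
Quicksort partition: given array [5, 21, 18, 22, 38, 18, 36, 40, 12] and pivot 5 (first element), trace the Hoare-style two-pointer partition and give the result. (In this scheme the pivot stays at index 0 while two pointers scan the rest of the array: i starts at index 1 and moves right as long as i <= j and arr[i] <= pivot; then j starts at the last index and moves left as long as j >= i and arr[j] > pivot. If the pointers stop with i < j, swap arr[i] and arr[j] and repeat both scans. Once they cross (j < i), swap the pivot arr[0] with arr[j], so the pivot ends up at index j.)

Hoare-style two-pointer partition with pivot = 5:

Initial array: [5, 21, 18, 22, 38, 18, 36, 40, 12]

Pointers start at i = 1, j = 8.
i ends at 1, j ends at 0: the pointers have crossed (j < i), so scanning stops.

j = 0, so swapping arr[0] with arr[j] leaves the pivot at position 0: [5, 21, 18, 22, 38, 18, 36, 40, 12]
Pivot position: 0

After partitioning with pivot 5, the array becomes [5, 21, 18, 22, 38, 18, 36, 40, 12]. The pivot is placed at index 0. All elements to the left of the pivot are <= 5, and all elements to the right are > 5.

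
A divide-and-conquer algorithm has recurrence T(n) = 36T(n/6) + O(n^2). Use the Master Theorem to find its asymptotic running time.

Master Theorem for T(n) = 36T(n/6) + O(n^2):

a = 36, b = 6, c = 2
log_b(a) = log_6(36) = 2.0000

Case 2: c = 2 = log_6(36) = 2.0000
T(n) = O(n^2 log n) = O(n^2 log n)

For T(n) = 36T(n/6) + O(n^2): log_6(36) = 2.0000. This is Case 2 of the Master Theorem (c = log_b(a), equal work at all levels), giving O(n^2 log n).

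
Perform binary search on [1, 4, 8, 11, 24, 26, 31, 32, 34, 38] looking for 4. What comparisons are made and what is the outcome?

Binary search for 4 in [1, 4, 8, 11, 24, 26, 31, 32, 34, 38]:

lo=0, hi=9, mid=4, arr[mid]=24 -> 24 > 4, search left half
lo=0, hi=3, mid=1, arr[mid]=4 -> Found target at index 1!

Binary search finds 4 at index 1 after 2 comparisons. The search repeatedly halves the search space by comparing with the middle element.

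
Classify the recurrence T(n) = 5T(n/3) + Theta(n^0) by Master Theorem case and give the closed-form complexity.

Master Theorem for T(n) = 5T(n/3) + O(n^0):

a = 5, b = 3, c = 0
log_b(a) = log_3(5) = 1.4650

Case 1: c = 0 < log_3(5) = 1.4650
T(n) = O(n^(log_3 5))

For T(n) = 5T(n/3) + O(n^0): log_3(5) = 1.4650. This is Case 1 of the Master Theorem (c < log_b(a), work dominated by leaves), giving O(n^(log_3 5)).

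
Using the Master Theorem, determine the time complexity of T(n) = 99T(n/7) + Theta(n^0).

Master Theorem for T(n) = 99T(n/7) + O(n^0):

a = 99, b = 7, c = 0
log_b(a) = log_7(99) = 2.3614

Case 1: c = 0 < log_7(99) = 2.3614
T(n) = O(n^(log_7 99))

For T(n) = 99T(n/7) + O(n^0): log_7(99) = 2.3614. This is Case 1 of the Master Theorem (c < log_b(a), work dominated by leaves), giving O(n^(log_7 99)).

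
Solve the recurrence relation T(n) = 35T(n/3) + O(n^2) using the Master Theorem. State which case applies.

Master Theorem for T(n) = 35T(n/3) + O(n^2):

a = 35, b = 3, c = 2
log_b(a) = log_3(35) = 3.2362

Case 1: c = 2 < log_3(35) = 3.2362
T(n) = O(n^(log_3 35))

For T(n) = 35T(n/3) + O(n^2): log_3(35) = 3.2362. This is Case 1 of the Master Theorem (c < log_b(a), work dominated by leaves), giving O(n^(log_3 35)).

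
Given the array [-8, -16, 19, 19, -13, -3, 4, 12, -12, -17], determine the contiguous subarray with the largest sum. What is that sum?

Using Kadane's algorithm on [-8, -16, 19, 19, -13, -3, 4, 12, -12, -17]:

Scanning through the array:
Position 1 (value -16): max_ending_here = -16, max_so_far = -8
Position 2 (value 19): max_ending_here = 19, max_so_far = 19
Position 3 (value 19): max_ending_here = 38, max_so_far = 38
Position 4 (value -13): max_ending_here = 25, max_so_far = 38
Position 5 (value -3): max_ending_here = 22, max_so_far = 38
Position 6 (value 4): max_ending_here = 26, max_so_far = 38
Position 7 (value 12): max_ending_here = 38, max_so_far = 38
Position 8 (value -12): max_ending_here = 26, max_so_far = 38
Position 9 (value -17): max_ending_here = 9, max_so_far = 38

Maximum subarray: [19, 19]
Maximum sum: 38

The maximum subarray is [19, 19] with sum 38. This subarray runs from index 2 to index 3.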